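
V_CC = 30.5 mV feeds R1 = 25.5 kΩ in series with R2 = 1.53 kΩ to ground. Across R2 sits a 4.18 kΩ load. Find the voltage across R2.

The load sits in parallel with R2, giving an effective lower resistance R2' = R2·R_L/(R2+R_L) = 1.120 kΩ.
Then V_out = V_CC · R2'/(R1 + R2') = 30.5 × 1.120/26.62 = 1.283 mV.

V_out ≈ 1.28 mV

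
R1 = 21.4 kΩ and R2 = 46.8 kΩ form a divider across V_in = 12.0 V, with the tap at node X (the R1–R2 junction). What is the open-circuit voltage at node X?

V_th ≈ 8.23 V

Open-circuit (no load on X): V_th = V_in · R2/(R1 + R2) = 12.0 × 46.8/(21.40 + 46.8) = 8.235 V.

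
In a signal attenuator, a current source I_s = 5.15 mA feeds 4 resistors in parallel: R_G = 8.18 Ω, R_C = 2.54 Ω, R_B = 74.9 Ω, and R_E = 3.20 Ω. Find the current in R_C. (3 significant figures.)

Conductances: ΣG = 1/8.18 + 1/2.54 + 1/74.9 + 1/3.20 = 0.8418 (1/Ω).
By the current-divider rule, I = I_s · G_k/ΣG = 5.15 × 0.4677 = 2.409 mA.

I ≈ 2.41 mA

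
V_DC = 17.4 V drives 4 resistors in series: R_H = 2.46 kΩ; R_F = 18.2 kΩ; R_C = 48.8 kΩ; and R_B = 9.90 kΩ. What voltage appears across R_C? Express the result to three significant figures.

V ≈ 10.7 V

Total series resistance ΣR = 2.46 + 18.2 + 48.8 + 9.90 = 79.36 kΩ.
Voltage divider: V = V_DC · (48.80 / 79.36) = 17.4 × 0.6149 = 10.70 V.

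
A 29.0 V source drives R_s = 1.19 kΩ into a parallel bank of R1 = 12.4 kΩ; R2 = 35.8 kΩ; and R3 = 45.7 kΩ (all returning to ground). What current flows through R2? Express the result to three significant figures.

Combine the parallel branches: R_p = (1/12.4 + 1/35.8 + 1/45.7)⁻¹ = 7.665 kΩ.
V_A = 29.0 × 7.665/8.855 = 25.10 V.
I(R2) = V_A / R2 = 25.10/35.8 = 0.7012 mA.

I ≈ 0.701 mA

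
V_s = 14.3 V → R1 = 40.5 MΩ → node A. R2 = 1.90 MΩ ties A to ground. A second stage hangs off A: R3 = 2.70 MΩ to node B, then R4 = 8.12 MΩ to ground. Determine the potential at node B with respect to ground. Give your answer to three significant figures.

The second stage (R3 + R4 = 10.82 MΩ) loads node A in parallel with R2.
R2 ‖ (R3+R4) = 1.616 MΩ.
V_A = 14.3 × 1.616/(40.5 + 1.616) = 0.5488 V.
Then the unloaded second divider: V_B = V_A × R4/(R3+R4) = 0.5488 × 0.7505 = 0.4118 V.

V_B ≈ 0.412 V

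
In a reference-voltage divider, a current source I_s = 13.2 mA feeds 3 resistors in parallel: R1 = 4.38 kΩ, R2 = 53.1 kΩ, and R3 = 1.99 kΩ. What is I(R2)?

Conductances: ΣG = 1/4.38 + 1/53.1 + 1/1.99 = 0.7497 (1/kΩ).
By the current-divider rule, I = I_s · G_k/ΣG = 13.2 × 0.02512 = 0.3316 mA.

I ≈ 0.332 mA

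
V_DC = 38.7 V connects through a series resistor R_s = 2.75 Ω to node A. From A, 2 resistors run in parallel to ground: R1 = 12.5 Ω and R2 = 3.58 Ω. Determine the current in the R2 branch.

I ≈ 5.44 A

Equivalent of the parallel group: R_p = 2.783 Ω.
Node voltage V_A = V_DC · R_p/(R_s + R_p) = 38.7 × 0.5030 = 19.47 V.
Branch current I = V_A/R2 = 19.47/3.58 = 5.437 A.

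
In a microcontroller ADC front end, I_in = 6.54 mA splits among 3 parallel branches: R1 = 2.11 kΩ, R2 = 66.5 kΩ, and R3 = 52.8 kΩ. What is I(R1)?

ΣG = 1/2.11 + 1/66.5 + 1/52.8 = 0.5079.
Current divider: I(R1) = I_in · G_k/ΣG = 6.54 × (0.4739/0.5079) = 6.54 × 0.9331 = 6.103 mA.

I ≈ 6.10 mA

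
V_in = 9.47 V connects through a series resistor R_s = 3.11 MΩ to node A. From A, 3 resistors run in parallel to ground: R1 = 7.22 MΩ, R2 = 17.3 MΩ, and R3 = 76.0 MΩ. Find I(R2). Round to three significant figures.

I ≈ 0.331 µA

Parallel bank: R_p = 1/(1/7.22 + 1/17.3 + 1/76.0) = 4.774 MΩ.
Node voltage V_A = V_in · R_p/(R_s + R_p) = 9.47 × 0.6055 = 5.734 V.
Branch current I = V_A/R2 = 5.734/17.3 = 0.3315 µA.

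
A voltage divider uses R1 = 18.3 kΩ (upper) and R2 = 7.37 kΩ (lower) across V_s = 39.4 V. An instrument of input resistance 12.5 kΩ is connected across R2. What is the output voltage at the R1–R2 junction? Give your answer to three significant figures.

The load sits in parallel with R2, giving an effective lower resistance R2' = R2·R_L/(R2+R_L) = 4.636 kΩ.
Then V_out = V_s · R2'/(R1 + R2') = 39.4 × 4.636/22.94 = 7.964 V.

V_out ≈ 7.96 V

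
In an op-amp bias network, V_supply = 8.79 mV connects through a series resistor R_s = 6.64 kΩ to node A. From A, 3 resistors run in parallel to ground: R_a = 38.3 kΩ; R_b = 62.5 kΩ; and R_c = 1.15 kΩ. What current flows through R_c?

I ≈ 1.08 µA

Equivalent of the parallel group: R_p = 1.097 kΩ.
Node voltage V_A = V_supply · R_p/(R_s + R_p) = 8.79 × 0.1418 = 1.246 mV.
Branch current I = V_A/R_c = 1.246/1.15 = 1.084 µA.
(Equivalently: I_total = 1.136 µA, then current-divider fraction G_k/ΣG = 0.9538.)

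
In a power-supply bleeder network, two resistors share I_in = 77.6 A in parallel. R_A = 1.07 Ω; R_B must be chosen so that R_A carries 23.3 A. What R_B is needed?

R_B ≈ 0.459 Ω

In a two-way split, I_A/I_in = R_B/(R_A + R_B).
With f = 0.3003, R_B = R_A · f/(1−f) = 1.07 × 0.4291 = 0.4591 Ω.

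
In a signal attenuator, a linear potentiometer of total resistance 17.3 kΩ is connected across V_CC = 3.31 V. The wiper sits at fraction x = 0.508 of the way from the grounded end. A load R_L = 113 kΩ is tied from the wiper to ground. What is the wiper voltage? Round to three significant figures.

The pot divides into 8.512 kΩ above the wiper and 8.788 kΩ below.
(x·R_p) ‖ R_L = 8.154 kΩ.
Then V_out = V_CC · 8.154/(8.512 + 8.154) = 1.620 V.

V_out ≈ 1.62 V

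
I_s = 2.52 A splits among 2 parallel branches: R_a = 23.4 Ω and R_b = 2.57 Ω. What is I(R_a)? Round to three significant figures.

Two-branch current divider: I_k = I_s · R_other/(R_1 + R_2).
I(R_a) = 2.52 × 2.57/(23.4 + 2.57) = 2.52 × 0.09896 = 0.2494 A.

I ≈ 0.249 A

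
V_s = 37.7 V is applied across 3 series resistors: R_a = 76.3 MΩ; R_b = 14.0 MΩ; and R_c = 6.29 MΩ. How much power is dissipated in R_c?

P ≈ 0.958 µW

The common current is I = 37.7/96.59 = 0.3903 µA.
P(R_c) = I²·R_c = (0.3903)² × 6.29 = 0.9582 µW.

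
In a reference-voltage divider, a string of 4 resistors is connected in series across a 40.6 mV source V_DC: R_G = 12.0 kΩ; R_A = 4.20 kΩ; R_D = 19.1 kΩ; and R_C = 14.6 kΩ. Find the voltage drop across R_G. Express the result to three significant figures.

V ≈ 9.76 mV

Total series resistance ΣR = 12.0 + 4.20 + 19.1 + 14.6 = 49.90 kΩ.
Voltage divider: V = V_DC · (12.00 / 49.90) = 40.6 × 0.2405 = 9.764 mV.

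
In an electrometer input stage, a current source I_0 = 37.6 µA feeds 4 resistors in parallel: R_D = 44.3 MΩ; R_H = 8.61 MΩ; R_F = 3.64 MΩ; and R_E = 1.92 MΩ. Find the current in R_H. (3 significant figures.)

I ≈ 4.67 µA

Total conductance ΣG = 1/44.3 + 1/8.61 + 1/3.64 + 1/1.92 = 0.9343 (units of 1/MΩ).
Current divider: I(R_H) = I_0 · G_k/ΣG = 37.6 × (0.1161/0.9343) = 37.6 × 0.1243 = 4.674 µA.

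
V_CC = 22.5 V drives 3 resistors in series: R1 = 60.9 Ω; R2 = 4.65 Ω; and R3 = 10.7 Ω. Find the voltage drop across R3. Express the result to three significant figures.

ΣR = 60.9 + 4.65 + 10.7 = 76.25 Ω.
Voltage divider: V = V_CC · (10.70 / 76.25) = 22.5 × 0.1403 = 3.157 V.

V ≈ 3.16 V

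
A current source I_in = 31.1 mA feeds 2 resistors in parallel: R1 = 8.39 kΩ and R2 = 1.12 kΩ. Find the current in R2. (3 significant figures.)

Two-branch current divider: I_k = I_in · R_other/(R_1 + R_2).
I(R2) = 31.1 × 8.39/(8.39 + 1.12) = 31.1 × 0.8822 = 27.44 mA.

I ≈ 27.4 mA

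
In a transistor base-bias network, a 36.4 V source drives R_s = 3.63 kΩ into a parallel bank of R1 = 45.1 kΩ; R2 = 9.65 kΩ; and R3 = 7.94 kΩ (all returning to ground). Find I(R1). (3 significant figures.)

I ≈ 0.422 mA

Parallel bank: R_p = 1/(1/45.1 + 1/9.65 + 1/7.94) = 3.972 kΩ.
Node voltage V_A = V_s · R_p/(R_s + R_p) = 36.4 × 0.5225 = 19.02 V.
I(R1) = V_A / R1 = 19.02/45.1 = 0.4217 mA.
(Check via current divider: I_total = 4.788 mA; share G_k/ΣG = 0.08808 → same result.)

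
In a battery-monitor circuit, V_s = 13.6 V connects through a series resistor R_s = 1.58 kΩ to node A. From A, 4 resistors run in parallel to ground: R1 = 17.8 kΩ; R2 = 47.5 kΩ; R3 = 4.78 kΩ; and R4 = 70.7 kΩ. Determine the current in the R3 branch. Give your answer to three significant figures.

I ≈ 1.93 mA

Parallel bank: R_p = 1/(1/17.8 + 1/47.5 + 1/4.78 + 1/70.7) = 3.327 kΩ.
V_A = 13.6 × 3.327/4.907 = 9.221 V.
I(R3) = V_A / R3 = 9.221/4.78 = 1.929 mA.
(Equivalently: I_total = 2.772 mA, then current-divider fraction G_k/ΣG = 0.6960.)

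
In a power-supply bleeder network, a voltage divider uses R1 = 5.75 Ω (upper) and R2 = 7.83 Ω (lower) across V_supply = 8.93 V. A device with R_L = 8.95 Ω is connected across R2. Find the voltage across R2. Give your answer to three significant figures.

R2 ‖ R_L = (7.83 × 8.95)/(7.83 + 8.95) = 4.176 Ω.
Now apply the divider: V_out = 8.93 × 0.4207 = 3.757 V.

V_out ≈ 3.76 V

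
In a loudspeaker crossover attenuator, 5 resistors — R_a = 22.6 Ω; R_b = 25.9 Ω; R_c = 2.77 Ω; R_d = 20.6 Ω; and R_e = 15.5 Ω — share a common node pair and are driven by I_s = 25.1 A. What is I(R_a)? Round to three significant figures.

I ≈ 1.99 A

Total conductance ΣG = 1/22.6 + 1/25.9 + 1/2.77 + 1/20.6 + 1/15.5 = 0.5569 (units of 1/Ω).
By the current-divider rule, I = I_s · G_k/ΣG = 25.1 × 0.07945 = 1.994 A.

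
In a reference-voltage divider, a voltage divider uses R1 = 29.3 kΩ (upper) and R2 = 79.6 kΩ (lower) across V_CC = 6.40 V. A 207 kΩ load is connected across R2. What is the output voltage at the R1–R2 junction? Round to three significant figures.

First combine the lower leg with the load: R2 ‖ R_L = 57.49 kΩ.
Now apply the divider: V_out = 6.40 × 0.6624 = 4.239 V.

V_out ≈ 4.24 V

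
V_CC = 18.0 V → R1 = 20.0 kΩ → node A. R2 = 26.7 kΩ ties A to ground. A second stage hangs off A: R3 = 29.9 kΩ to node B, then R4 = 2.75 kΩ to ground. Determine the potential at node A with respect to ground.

V_A ≈ 7.62 V

Node A sees R2 in parallel with the series input of stage 2, R3 + R4 = 32.65 kΩ.
Effective lower resistance at A: R2 ‖ 32.65 = 14.69 kΩ.
So V_A = 18.0 × 0.4234 = 7.622 V.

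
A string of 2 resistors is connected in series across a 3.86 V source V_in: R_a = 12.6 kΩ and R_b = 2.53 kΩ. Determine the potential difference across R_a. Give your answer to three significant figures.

Series total: ΣR = 12.6 + 2.53 = 15.13 kΩ.
Voltage divider: V = V_in · (12.60 / 15.13) = 3.86 × 0.8328 = 3.215 V.

V ≈ 3.21 V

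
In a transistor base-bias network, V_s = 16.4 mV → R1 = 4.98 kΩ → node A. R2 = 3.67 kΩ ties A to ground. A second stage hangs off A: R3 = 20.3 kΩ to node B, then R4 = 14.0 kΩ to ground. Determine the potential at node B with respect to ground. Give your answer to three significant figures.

The second stage (R3 + R4 = 34.30 kΩ) loads node A in parallel with R2.
R2 ‖ (R3+R4) = 3.315 kΩ.
V_A = 16.4 × 3.315/(4.98 + 3.315) = 6.554 mV.
V_B = V_A × 0.4082 = 2.675 mV.

V_B ≈ 2.68 mV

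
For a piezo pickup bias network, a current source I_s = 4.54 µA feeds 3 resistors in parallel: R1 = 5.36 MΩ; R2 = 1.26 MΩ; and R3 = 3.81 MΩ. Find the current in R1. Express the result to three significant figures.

I ≈ 0.682 µA

Total conductance ΣG = 1/5.36 + 1/1.26 + 1/3.81 = 1.243 (units of 1/MΩ).
Current divider: I(R1) = I_s · G_k/ΣG = 4.54 × (0.1866/1.243) = 4.54 × 0.1501 = 0.6816 µA.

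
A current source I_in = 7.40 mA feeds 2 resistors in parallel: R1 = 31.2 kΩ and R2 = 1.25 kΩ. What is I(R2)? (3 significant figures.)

I ≈ 7.11 mA

Two-branch current divider: I_k = I_in · R_other/(R_1 + R_2).
I(R2) = 7.40 × 31.2/(31.2 + 1.25) = 7.40 × 0.9615 = 7.115 mA.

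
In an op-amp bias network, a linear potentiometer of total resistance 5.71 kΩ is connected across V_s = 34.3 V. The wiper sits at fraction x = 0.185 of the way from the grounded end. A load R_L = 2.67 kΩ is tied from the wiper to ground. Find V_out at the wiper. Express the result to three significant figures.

V_out ≈ 4.80 V

Split the track: R_lower = x·R_p = 1.056 kΩ, R_upper = (1−x)·R_p = 4.654 kΩ.
(x·R_p) ‖ R_L = 0.7569 kΩ.
V_out = 34.3 × 0.7569/(4.654 + 0.7569) = 4.798 V.
(Unloaded: V_out = x·V_s = 6.35 V.)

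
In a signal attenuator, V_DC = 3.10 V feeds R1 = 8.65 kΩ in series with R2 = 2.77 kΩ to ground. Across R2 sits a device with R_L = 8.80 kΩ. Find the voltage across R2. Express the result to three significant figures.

The load sits in parallel with R2, giving an effective lower resistance R2' = R2·R_L/(R2+R_L) = 2.107 kΩ.
Then V_out = V_DC · R2'/(R1 + R2') = 3.10 × 2.107/10.76 = 0.6072 V.

V_out ≈ 0.607 V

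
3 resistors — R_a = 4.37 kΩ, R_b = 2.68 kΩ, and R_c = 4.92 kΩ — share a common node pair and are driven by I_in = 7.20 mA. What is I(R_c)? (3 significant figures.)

I ≈ 1.82 mA

Total conductance ΣG = 1/4.37 + 1/2.68 + 1/4.92 = 0.8052 (units of 1/kΩ).
R_c takes the fraction G_k/ΣG = 0.2033/0.8052 = 0.2524, so I = 7.20 × 0.2524 = 1.817 mA.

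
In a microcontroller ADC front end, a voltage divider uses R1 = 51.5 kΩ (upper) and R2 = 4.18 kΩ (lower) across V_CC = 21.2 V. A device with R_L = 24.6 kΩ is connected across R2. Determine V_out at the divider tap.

V_out ≈ 1.38 V

The load sits in parallel with R2, giving an effective lower resistance R2' = R2·R_L/(R2+R_L) = 3.573 kΩ.
Then V_out = V_CC · R2'/(R1 + R2') = 21.2 × 3.573/55.07 = 1.375 V.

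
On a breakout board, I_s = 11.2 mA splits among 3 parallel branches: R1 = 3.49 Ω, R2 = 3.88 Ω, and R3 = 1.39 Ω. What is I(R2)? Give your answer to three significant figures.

I ≈ 2.28 mA

Total conductance ΣG = 1/3.49 + 1/3.88 + 1/1.39 = 1.264 (units of 1/Ω).
Current divider: I(R2) = I_s · G_k/ΣG = 11.2 × (0.2577/1.264) = 11.2 × 0.2040 = 2.284 mA.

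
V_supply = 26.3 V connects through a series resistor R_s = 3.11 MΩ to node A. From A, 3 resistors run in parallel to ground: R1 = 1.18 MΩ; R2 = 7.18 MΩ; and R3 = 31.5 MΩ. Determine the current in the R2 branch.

Combine the parallel branches: R_p = (1/1.18 + 1/7.18 + 1/31.5)⁻¹ = 0.9819 MΩ.
V_A by voltage divider: V_A = 26.3 × 0.9819/(3.11 + 0.9819) = 6.311 V.
Branch current I = V_A/R2 = 6.311/7.18 = 0.8789 µA.

I ≈ 0.879 µA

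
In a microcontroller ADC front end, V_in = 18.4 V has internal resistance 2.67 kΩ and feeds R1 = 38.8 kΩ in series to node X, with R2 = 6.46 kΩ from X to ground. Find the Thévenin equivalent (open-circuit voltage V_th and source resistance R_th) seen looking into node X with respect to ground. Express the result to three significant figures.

V_th ≈ 2.48 V, R_th ≈ 5.59 kΩ

R1' = 2.67 + 38.8 = 41.47 kΩ (source resistance + R1).
With X open, the divider is unloaded: V_th = 18.4 × 6.46/47.93 = 2.480 V.
With V_in suppressed (replaced by a short), R_th = R1' ‖ R2 = (41.47 × 6.46)/(41.47 + 6.46) = 5.589 kΩ.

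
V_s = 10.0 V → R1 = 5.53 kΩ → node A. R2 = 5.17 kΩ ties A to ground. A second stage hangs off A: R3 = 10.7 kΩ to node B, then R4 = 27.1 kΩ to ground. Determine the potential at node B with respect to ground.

V_B ≈ 3.24 V

Node A sees R2 in parallel with the series input of stage 2, R3 + R4 = 37.80 kΩ.
R2 ‖ (R3+R4) = 4.548 kΩ.
First divider: V_A = V_s · 4.548/(5.53 + 4.548) = 4.513 V.
Stage 2 is unloaded, so V_B = V_A · R4/(R3+R4) = 4.513 × 27.1/37.80 = 3.235 V.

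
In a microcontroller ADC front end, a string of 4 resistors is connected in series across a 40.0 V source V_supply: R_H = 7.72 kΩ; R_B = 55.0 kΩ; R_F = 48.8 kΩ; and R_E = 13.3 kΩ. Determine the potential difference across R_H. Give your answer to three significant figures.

V ≈ 2.47 V

Total series resistance ΣR = 7.72 + 55.0 + 48.8 + 13.3 = 124.8 kΩ.
By the voltage-divider rule, V = 40.0 × 7.720/124.8 = 2.474 V.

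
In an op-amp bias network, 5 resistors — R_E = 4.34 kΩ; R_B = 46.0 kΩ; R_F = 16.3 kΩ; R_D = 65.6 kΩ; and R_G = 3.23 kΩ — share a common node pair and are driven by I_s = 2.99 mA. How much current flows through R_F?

Total conductance ΣG = 1/4.34 + 1/46.0 + 1/16.3 + 1/65.6 + 1/3.23 = 0.6383 (units of 1/kΩ).
By the current-divider rule, I = I_s · G_k/ΣG = 2.99 × 0.09611 = 0.2874 mA.

I ≈ 0.287 mA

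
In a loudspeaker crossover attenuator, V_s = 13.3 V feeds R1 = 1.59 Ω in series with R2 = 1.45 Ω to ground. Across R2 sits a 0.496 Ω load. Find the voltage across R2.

First combine the lower leg with the load: R2 ‖ R_L = 0.3696 Ω.
Voltage divider with the loaded lower leg: V_out = 13.3 × 0.3696/(1.59 + 0.3696) = 13.3 × 0.1886 = 2.508 V.

V_out ≈ 2.51 V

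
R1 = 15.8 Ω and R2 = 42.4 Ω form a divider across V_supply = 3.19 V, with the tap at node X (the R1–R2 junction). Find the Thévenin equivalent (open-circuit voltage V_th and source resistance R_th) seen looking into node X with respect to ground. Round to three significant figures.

Open-circuit (no load on X): V_th = V_supply · R2/(R1 + R2) = 3.19 × 42.4/(15.80 + 42.4) = 2.324 V.
Zeroing V_supply shorts the top of R1 to ground, so R_th = R1 ‖ R2 = 11.51 Ω.

V_th ≈ 2.32 V, R_th ≈ 11.5 Ω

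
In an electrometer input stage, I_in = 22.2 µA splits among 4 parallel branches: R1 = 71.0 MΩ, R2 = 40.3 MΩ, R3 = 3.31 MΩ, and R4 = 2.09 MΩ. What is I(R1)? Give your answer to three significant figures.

ΣG = 1/71.0 + 1/40.3 + 1/3.31 + 1/2.09 = 0.8195.
R1 takes the fraction G_k/ΣG = 0.01408/0.8195 = 0.01719, so I = 22.2 × 0.01719 = 0.3816 µA.

I ≈ 0.382 µA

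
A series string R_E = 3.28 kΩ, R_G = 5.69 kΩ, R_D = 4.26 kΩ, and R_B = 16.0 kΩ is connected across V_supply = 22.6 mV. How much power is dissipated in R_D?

P ≈ 2.55 nW

The common current is I = 22.6/29.23 = 0.7732 µA.
P(R_D) = I²·R_D = (0.7732)² × 4.26 = 2.547 nW.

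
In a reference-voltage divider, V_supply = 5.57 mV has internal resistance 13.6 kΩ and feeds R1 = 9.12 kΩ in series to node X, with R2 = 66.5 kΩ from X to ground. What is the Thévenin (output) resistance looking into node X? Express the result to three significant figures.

R_th ≈ 16.9 kΩ

R1' = 13.6 + 9.12 = 22.72 kΩ (source resistance + R1).
Looking into X with the source shorted: R_th = R1'·R2/(R1'+R2) = 22.72 × 66.5/89.22 = 16.93 kΩ.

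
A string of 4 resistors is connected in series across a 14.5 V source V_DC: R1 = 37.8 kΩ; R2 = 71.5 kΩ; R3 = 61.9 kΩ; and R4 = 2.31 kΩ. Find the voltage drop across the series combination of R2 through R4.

Total series resistance ΣR = 37.8 + 71.5 + 61.9 + 2.31 = 173.5 kΩ.
R_{R2..R4} = 71.5 + 61.9 + 2.31 = 135.7 kΩ.
Voltage divider: V = V_DC · (135.7 / 173.5) = 14.5 × 0.7821 = 11.34 V.

V ≈ 11.3 V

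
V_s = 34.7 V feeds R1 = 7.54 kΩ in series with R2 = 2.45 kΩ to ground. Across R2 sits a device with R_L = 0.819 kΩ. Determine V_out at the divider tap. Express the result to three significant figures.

V_out ≈ 2.61 V

The load sits in parallel with R2, giving an effective lower resistance R2' = R2·R_L/(R2+R_L) = 0.6138 kΩ.
Then V_out = V_s · R2'/(R1 + R2') = 34.7 × 0.6138/8.154 = 2.612 V.
(Unloaded it would be 8.51 V; the load pulls it down.)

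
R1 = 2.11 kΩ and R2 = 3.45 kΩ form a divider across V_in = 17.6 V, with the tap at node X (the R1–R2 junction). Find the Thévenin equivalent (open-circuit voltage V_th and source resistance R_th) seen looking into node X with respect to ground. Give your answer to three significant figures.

V_th ≈ 10.9 V, R_th ≈ 1.31 kΩ

With X open, the divider is unloaded: V_th = 17.6 × 3.45/5.560 = 10.92 V.
Zeroing V_in shorts the top of R1 to ground, so R_th = R1 ‖ R2 = 1.309 kΩ.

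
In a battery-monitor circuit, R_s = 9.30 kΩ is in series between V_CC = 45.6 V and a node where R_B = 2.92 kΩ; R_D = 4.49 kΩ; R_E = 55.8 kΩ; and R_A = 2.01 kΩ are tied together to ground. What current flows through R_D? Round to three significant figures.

I ≈ 0.919 mA

Parallel bank: R_p = 1/(1/2.92 + 1/4.49 + 1/55.8 + 1/2.01) = 0.9254 kΩ.
V_A = 45.6 × 0.9254/10.23 = 4.127 V.
I(R_D) = V_A / R_D = 4.127/4.49 = 0.9191 mA.
(Check via current divider: I_total = 4.459 mA; share G_k/ΣG = 0.2061 → same result.)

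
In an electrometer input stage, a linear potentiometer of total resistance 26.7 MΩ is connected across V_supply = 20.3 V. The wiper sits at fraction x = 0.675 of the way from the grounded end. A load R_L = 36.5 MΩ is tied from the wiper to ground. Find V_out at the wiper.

Split the track: R_lower = x·R_p = 18.02 MΩ, R_upper = (1−x)·R_p = 8.677 MΩ.
Lower segment in parallel with the load: 18.02 ‖ 36.5 = 12.07 MΩ.
Then V_out = V_supply · 12.07/(8.677 + 12.07) = 11.81 V.

V_out ≈ 11.8 V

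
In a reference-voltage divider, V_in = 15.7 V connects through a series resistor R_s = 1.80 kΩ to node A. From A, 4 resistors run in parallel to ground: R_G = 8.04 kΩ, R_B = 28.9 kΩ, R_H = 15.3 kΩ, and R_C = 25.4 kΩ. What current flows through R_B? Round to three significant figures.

I ≈ 0.368 mA

Combine the parallel branches: R_p = (1/8.04 + 1/28.9 + 1/15.3 + 1/25.4)⁻¹ = 3.792 kΩ.
V_A by voltage divider: V_A = 15.7 × 3.792/(1.80 + 3.792) = 10.65 V.
I(R_B) = V_A / R_B = 10.65/28.9 = 0.3684 mA.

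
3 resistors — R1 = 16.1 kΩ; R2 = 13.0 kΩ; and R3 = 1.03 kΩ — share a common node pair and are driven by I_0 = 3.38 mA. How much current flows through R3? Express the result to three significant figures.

Conductances: ΣG = 1/16.1 + 1/13.0 + 1/1.03 = 1.110 (1/kΩ).
R3 takes the fraction G_k/ΣG = 0.9709/1.110 = 0.8747, so I = 3.38 × 0.8747 = 2.957 mA.

I ≈ 2.96 mA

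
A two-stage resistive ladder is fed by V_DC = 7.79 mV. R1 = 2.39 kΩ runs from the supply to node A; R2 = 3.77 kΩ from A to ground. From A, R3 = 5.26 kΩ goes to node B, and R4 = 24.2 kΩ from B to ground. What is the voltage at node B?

V_B ≈ 3.73 mV

Node A sees R2 in parallel with the series input of stage 2, R3 + R4 = 29.46 kΩ.
R2 ‖ (R3+R4) = 3.342 kΩ.
So V_A = 7.79 × 0.5831 = 4.542 mV.
Then the unloaded second divider: V_B = V_A × R4/(R3+R4) = 4.542 × 0.8215 = 3.731 mV.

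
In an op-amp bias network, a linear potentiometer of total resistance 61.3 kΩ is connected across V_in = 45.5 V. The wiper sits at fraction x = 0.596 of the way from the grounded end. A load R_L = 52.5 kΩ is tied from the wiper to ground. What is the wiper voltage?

Lower segment x·R_p = 36.53 kΩ; upper segment (1−x)·R_p = 24.77 kΩ.
R_L loads the lower segment: effective lower R = 21.54 kΩ.
Then V_out = V_in · 21.54/(24.77 + 21.54) = 21.17 V.

V_out ≈ 21.2 V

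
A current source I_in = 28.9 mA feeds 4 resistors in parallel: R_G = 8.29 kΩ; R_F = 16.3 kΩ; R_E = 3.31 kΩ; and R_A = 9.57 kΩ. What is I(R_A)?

Total conductance ΣG = 1/8.29 + 1/16.3 + 1/3.31 + 1/9.57 = 0.5886 (units of 1/kΩ).
Current divider: I(R_A) = I_in · G_k/ΣG = 28.9 × (0.1045/0.5886) = 28.9 × 0.1775 = 5.131 mA.

I ≈ 5.13 mA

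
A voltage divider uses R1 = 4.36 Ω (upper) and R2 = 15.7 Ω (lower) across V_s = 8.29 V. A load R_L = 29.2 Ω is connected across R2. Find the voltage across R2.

V_out ≈ 5.81 V

First combine the lower leg with the load: R2 ‖ R_L = 10.21 Ω.
Now apply the divider: V_out = 8.29 × 0.7008 = 5.809 V.
(Unloaded it would be 6.49 V; the load pulls it down.)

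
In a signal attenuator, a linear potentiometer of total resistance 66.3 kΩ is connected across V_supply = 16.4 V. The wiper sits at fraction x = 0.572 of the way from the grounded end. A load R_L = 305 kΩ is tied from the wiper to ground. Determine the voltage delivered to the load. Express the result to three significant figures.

Split the track: R_lower = x·R_p = 37.92 kΩ, R_upper = (1−x)·R_p = 28.38 kΩ.
R_L loads the lower segment: effective lower R = 33.73 kΩ.
Loaded-divider output: V_out = 16.4 × 0.5431 = 8.907 V.

V_out ≈ 8.91 V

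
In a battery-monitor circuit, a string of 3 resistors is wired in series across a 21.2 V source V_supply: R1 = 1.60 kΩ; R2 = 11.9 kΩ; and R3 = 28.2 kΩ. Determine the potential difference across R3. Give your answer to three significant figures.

V ≈ 14.3 V

Series total: ΣR = 1.60 + 11.9 + 28.2 = 41.70 kΩ.
Voltage divider: V = V_supply · (28.20 / 41.70) = 21.2 × 0.6763 = 14.34 V.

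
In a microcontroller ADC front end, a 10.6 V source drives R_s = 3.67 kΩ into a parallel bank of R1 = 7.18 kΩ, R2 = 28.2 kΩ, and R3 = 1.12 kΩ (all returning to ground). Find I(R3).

I ≈ 1.92 mA

Equivalent of the parallel group: R_p = 0.9367 kΩ.
V_A by voltage divider: V_A = 10.6 × 0.9367/(3.67 + 0.9367) = 2.155 V.
Branch current I = V_A/R3 = 2.155/1.12 = 1.924 mA.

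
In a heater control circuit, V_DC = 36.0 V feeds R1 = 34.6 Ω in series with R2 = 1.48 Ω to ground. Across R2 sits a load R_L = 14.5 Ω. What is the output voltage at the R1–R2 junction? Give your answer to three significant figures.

R2 ‖ R_L = (1.48 × 14.5)/(1.48 + 14.5) = 1.343 Ω.
Voltage divider with the loaded lower leg: V_out = 36.0 × 1.343/(34.6 + 1.343) = 36.0 × 0.03736 = 1.345 V.
(Unloaded it would be 1.48 V; the load pulls it down.)

V_out ≈ 1.35 V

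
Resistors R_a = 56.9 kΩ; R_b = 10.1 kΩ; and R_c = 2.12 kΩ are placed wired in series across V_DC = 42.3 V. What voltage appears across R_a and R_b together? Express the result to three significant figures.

V ≈ 41.0 V

ΣR = 56.9 + 10.1 + 2.12 = 69.12 kΩ.
R_{R_a..R_b} = 56.9 + 10.1 = 67.00 kΩ.
V = V_DC · R/ΣR = 42.3 × 0.9693 = 41.00 V.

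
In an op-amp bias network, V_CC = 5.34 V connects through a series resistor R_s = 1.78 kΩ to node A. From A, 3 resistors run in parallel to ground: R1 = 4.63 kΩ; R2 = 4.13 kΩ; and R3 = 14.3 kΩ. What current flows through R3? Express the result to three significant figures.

Parallel bank: R_p = 1/(1/4.63 + 1/4.13 + 1/14.3) = 1.894 kΩ.
V_A by voltage divider: V_A = 5.34 × 1.894/(1.78 + 1.894) = 2.753 V.
Branch current I = V_A/R3 = 2.753/14.3 = 0.1925 mA.
(Equivalently: I_total = 1.454 mA, then current-divider fraction G_k/ΣG = 0.1324.)

I ≈ 0.192 mA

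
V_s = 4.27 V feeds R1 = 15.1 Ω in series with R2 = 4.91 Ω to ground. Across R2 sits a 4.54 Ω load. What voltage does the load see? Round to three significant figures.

The load sits in parallel with R2, giving an effective lower resistance R2' = R2·R_L/(R2+R_L) = 2.359 Ω.
Now apply the divider: V_out = 4.27 × 0.1351 = 0.5769 V.

V_out ≈ 0.577 V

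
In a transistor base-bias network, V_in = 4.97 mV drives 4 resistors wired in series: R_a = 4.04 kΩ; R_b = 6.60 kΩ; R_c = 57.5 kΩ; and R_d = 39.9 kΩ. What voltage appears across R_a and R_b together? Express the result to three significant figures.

V ≈ 0.489 mV

ΣR = 4.04 + 6.60 + 57.5 + 39.9 = 108.0 kΩ.
R_{R_a..R_b} = 4.04 + 6.60 = 10.64 kΩ.
V = V_in · R/ΣR = 4.97 × 0.09848 = 0.4895 mV.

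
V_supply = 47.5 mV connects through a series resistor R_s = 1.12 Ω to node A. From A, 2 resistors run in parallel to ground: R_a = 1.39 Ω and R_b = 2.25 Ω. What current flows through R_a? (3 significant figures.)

Equivalent of the parallel group: R_p = 0.8592 Ω.
V_A by voltage divider: V_A = 47.5 × 0.8592/(1.12 + 0.8592) = 20.62 mV.
Branch current I = V_A/R_a = 20.62/1.39 = 14.83 mA.
(Check via current divider: I_total = 24.00 mA; share G_k/ΣG = 0.6181 → same result.)

I ≈ 14.8 mA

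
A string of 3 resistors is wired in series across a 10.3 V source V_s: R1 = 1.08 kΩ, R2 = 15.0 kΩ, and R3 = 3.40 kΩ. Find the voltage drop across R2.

Series total: ΣR = 1.08 + 15.0 + 3.40 = 19.48 kΩ.
By the voltage-divider rule, V = 10.3 × 15.00/19.48 = 7.931 V.

V ≈ 7.93 V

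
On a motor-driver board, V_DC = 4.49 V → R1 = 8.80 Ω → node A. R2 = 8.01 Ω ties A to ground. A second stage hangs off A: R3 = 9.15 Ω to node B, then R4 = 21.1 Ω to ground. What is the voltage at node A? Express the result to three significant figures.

V_A ≈ 1.88 V

Node A sees R2 in parallel with the series input of stage 2, R3 + R4 = 30.25 Ω.
Effective lower resistance at A: R2 ‖ 30.25 = 6.333 Ω.
First divider: V_A = V_DC · 6.333/(8.80 + 6.333) = 1.879 V.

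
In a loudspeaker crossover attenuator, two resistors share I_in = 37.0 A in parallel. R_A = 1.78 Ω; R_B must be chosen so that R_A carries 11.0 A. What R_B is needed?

R_B ≈ 0.753 Ω

In a two-way split, I_A/I_in = R_B/(R_A + R_B).
11.0/37.0 = R_B/(R_A + R_B) → R_B = R_A · (0.2973)/(1 − 0.2973) = 1.78 × 0.4231 = 0.7531 Ω.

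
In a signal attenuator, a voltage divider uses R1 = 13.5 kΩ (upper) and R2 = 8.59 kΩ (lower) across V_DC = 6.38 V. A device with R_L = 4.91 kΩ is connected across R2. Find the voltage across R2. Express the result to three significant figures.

R2 ‖ R_L = (8.59 × 4.91)/(8.59 + 4.91) = 3.124 kΩ.
Voltage divider with the loaded lower leg: V_out = 6.38 × 3.124/(13.5 + 3.124) = 6.38 × 0.1879 = 1.199 V.

V_out ≈ 1.20 V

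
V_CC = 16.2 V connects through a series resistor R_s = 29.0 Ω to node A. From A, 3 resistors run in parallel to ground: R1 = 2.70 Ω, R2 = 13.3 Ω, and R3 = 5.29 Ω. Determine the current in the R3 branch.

I ≈ 0.158 A

Parallel bank: R_p = 1/(1/2.70 + 1/13.3 + 1/5.29) = 1.576 Ω.
V_A by voltage divider: V_A = 16.2 × 1.576/(29.0 + 1.576) = 0.8349 V.
I(R3) = V_A / R3 = 0.8349/5.29 = 0.1578 A.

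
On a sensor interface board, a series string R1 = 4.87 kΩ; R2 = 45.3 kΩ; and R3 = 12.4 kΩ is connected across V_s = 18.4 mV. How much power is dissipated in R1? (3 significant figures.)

Series current I = V_s/ΣR = 18.4/62.57 = 0.2941 µA.
P(R1) = I²·R1 = (0.2941)² × 4.87 = 0.4211 nW.

P ≈ 0.421 nW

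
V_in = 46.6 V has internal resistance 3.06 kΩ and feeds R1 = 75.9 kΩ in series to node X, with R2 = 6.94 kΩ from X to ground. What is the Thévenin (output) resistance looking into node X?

R_th ≈ 6.38 kΩ

R1' = 3.06 + 75.9 = 78.96 kΩ (source resistance + R1).
Zeroing V_in shorts the top of R1' to ground, so R_th = R1' ‖ R2 = 6.379 kΩ.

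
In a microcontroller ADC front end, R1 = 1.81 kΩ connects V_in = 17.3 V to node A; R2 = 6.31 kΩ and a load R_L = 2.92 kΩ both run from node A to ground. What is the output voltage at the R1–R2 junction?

V_out ≈ 9.07 V

R2 ‖ R_L = (6.31 × 2.92)/(6.31 + 2.92) = 1.996 kΩ.
Then V_out = V_in · R2'/(R1 + R2') = 17.3 × 1.996/3.806 = 9.073 V.
(Unloaded it would be 13.4 V; the load pulls it down.)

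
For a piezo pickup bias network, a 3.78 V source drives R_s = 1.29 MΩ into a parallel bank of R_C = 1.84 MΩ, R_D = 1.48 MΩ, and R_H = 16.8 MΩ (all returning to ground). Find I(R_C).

Parallel bank: R_p = 1/(1/1.84 + 1/1.48 + 1/16.8) = 0.7821 MΩ.
V_A by voltage divider: V_A = 3.78 × 0.7821/(1.29 + 0.7821) = 1.427 V.
Branch current I = V_A/R_C = 1.427/1.84 = 0.7754 µA.

I ≈ 0.775 µA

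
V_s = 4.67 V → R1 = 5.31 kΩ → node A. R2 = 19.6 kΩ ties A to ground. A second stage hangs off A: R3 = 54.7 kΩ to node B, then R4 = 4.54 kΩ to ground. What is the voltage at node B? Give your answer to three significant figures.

Looking into the second stage from A: R3 + R4 = 59.24 kΩ appears in parallel with R2.
R2 ‖ (R3+R4) = 14.73 kΩ.
First divider: V_A = V_s · 14.73/(5.31 + 14.73) = 3.432 V.
Then the unloaded second divider: V_B = V_A × R4/(R3+R4) = 3.432 × 0.07664 = 0.2631 V.

V_B ≈ 0.263 V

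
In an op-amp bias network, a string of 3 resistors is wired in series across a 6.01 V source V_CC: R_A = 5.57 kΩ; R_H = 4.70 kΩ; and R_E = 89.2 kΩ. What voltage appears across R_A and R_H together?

V ≈ 0.621 V

Series total: ΣR = 5.57 + 4.70 + 89.2 = 99.47 kΩ.
R_{R_A..R_H} = 5.57 + 4.70 = 10.27 kΩ.
By the voltage-divider rule, V = 6.01 × 10.27/99.47 = 0.6205 V.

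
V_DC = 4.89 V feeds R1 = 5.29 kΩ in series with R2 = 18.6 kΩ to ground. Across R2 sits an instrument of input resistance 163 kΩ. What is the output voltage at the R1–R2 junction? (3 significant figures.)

V_out ≈ 3.71 V

R2 ‖ R_L = (18.6 × 163)/(18.6 + 163) = 16.69 kΩ.
Now apply the divider: V_out = 4.89 × 0.7594 = 3.713 V.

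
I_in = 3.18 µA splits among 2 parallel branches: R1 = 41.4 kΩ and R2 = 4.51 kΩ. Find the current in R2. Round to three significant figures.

I ≈ 2.87 µA

For two parallel branches, I_k = I_in · (other R)/(sum of R).
I(R2) = 3.18 × 41.4/(41.4 + 4.51) = 3.18 × 0.9018 = 2.868 µA.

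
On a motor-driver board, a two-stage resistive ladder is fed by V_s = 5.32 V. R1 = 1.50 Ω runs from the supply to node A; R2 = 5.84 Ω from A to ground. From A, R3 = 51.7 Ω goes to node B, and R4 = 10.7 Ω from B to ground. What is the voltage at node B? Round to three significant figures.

The second stage (R3 + R4 = 62.40 Ω) loads node A in parallel with R2.
R2 ‖ (R3+R4) = 5.340 Ω.
First divider: V_A = V_s · 5.340/(1.50 + 5.340) = 4.153 V.
Stage 2 is unloaded, so V_B = V_A · R4/(R3+R4) = 4.153 × 10.7/62.40 = 0.7122 V.

V_B ≈ 0.712 V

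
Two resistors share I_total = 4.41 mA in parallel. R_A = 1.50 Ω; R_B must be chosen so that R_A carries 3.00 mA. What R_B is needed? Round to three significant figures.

Two-branch current divider: I_A = I_total · R_B/(R_A + R_B).
With f = 0.6803, R_B = R_A · f/(1−f) = 1.50 × 2.128 = 3.191 Ω.

R_B ≈ 3.19 Ω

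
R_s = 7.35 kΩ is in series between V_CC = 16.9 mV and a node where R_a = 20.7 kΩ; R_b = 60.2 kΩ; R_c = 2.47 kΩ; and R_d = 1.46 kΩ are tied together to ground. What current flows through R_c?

Equivalent of the parallel group: R_p = 0.8660 kΩ.
V_A by voltage divider: V_A = 16.9 × 0.8660/(7.35 + 0.8660) = 1.781 mV.
I(R_c) = V_A / R_c = 1.781/2.47 = 0.7212 µA.

I ≈ 0.721 µA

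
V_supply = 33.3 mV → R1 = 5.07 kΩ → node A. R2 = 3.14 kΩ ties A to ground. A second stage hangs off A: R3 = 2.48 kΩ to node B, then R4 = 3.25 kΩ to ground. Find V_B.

V_B ≈ 5.40 mV

Node A sees R2 in parallel with the series input of stage 2, R3 + R4 = 5.730 kΩ.
R2 ‖ (R3+R4) = 2.028 kΩ.
First divider: V_A = V_supply · 2.028/(5.07 + 2.028) = 9.516 mV.
Stage 2 is unloaded, so V_B = V_A · R4/(R3+R4) = 9.516 × 3.25/5.730 = 5.397 mV.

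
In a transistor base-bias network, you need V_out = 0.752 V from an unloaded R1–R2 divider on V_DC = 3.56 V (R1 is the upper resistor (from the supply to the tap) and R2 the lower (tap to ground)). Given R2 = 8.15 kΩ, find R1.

Required fraction k = V_out/V_DC = 0.2112.
R1 = R2·(1/k − 1) = 8.15 × 3.734 = 30.43 kΩ.

R1 ≈ 30.4 kΩ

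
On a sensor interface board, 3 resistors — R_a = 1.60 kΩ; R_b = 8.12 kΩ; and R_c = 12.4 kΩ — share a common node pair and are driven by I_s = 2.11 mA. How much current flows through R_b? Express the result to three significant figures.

Total conductance ΣG = 1/1.60 + 1/8.12 + 1/12.4 = 0.8288 (units of 1/kΩ).
R_b takes the fraction G_k/ΣG = 0.1232/0.8288 = 0.1486, so I = 2.11 × 0.1486 = 0.3135 mA.

I ≈ 0.314 mA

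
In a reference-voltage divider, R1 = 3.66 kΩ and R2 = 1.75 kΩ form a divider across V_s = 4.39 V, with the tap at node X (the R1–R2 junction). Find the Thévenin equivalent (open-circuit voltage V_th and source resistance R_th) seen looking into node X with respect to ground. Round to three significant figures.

V_th ≈ 1.42 V, R_th ≈ 1.18 kΩ

V_th is the unloaded tap voltage: V_s · R2/(R1+R2) = 4.39 × 0.3235 = 1.420 V.
Zeroing V_s shorts the top of R1 to ground, so R_th = R1 ‖ R2 = 1.184 kΩ.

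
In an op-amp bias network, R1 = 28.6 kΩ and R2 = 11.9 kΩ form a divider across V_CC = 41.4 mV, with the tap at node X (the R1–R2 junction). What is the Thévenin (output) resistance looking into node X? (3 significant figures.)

With V_CC suppressed (replaced by a short), R_th = R1 ‖ R2 = (28.60 × 11.9)/(28.60 + 11.9) = 8.403 kΩ.

R_th ≈ 8.40 kΩ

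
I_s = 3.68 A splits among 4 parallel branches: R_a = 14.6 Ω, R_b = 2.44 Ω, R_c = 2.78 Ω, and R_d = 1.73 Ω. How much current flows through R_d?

Total conductance ΣG = 1/14.6 + 1/2.44 + 1/2.78 + 1/1.73 = 1.416 (units of 1/Ω).
Current divider: I(R_d) = I_s · G_k/ΣG = 3.68 × (0.5780/1.416) = 3.68 × 0.4082 = 1.502 A.

I ≈ 1.50 A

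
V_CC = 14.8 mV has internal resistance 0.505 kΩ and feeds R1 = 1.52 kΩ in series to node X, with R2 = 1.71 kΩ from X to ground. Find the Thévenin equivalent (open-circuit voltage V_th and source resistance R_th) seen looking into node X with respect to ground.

V_th ≈ 6.78 mV, R_th ≈ 0.927 kΩ

R1' = 0.505 + 1.52 = 2.025 kΩ (source resistance + R1).
With X open, the divider is unloaded: V_th = 14.8 × 1.71/3.735 = 6.776 mV.
With V_CC suppressed (replaced by a short), R_th = R1' ‖ R2 = (2.025 × 1.71)/(2.025 + 1.71) = 0.9271 kΩ.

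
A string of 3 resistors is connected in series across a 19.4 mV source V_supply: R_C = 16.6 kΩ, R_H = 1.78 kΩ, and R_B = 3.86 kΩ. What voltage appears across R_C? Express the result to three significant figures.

V ≈ 14.5 mV

ΣR = 16.6 + 1.78 + 3.86 = 22.24 kΩ.
By the voltage-divider rule, V = 19.4 × 16.60/22.24 = 14.48 mV.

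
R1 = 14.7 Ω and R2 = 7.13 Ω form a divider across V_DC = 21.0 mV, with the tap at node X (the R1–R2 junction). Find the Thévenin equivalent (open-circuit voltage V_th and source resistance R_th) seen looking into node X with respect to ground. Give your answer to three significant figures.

V_th ≈ 6.86 mV, R_th ≈ 4.80 Ω

With X open, the divider is unloaded: V_th = 21.0 × 7.13/21.83 = 6.859 mV.
With V_DC suppressed (replaced by a short), R_th = R1 ‖ R2 = (14.70 × 7.13)/(14.70 + 7.13) = 4.801 Ω.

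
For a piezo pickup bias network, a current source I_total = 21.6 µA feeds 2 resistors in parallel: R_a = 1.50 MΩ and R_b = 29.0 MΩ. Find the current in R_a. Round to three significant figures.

With just two branches, the current splits inversely with resistance.
So I = 21.6 × 29.0/30.50 = 20.54 µA.

I ≈ 20.5 µA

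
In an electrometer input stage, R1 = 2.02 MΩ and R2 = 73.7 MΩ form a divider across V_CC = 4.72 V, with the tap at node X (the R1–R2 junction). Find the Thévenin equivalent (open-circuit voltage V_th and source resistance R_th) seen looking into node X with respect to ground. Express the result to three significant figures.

Open-circuit (no load on X): V_th = V_CC · R2/(R1 + R2) = 4.72 × 73.7/(2.020 + 73.7) = 4.594 V.
Zeroing V_CC shorts the top of R1 to ground, so R_th = R1 ‖ R2 = 1.966 MΩ.

V_th ≈ 4.59 V, R_th ≈ 1.97 MΩ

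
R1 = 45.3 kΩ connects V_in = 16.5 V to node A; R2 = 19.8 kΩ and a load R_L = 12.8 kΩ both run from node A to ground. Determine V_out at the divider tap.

First combine the lower leg with the load: R2 ‖ R_L = 7.774 kΩ.
Now apply the divider: V_out = 16.5 × 0.1465 = 2.417 V.

V_out ≈ 2.42 V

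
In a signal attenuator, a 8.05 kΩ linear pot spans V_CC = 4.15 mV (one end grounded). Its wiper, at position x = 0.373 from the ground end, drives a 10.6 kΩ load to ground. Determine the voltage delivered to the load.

Split the track: R_lower = x·R_p = 3.003 kΩ, R_upper = (1−x)·R_p = 5.047 kΩ.
R_L loads the lower segment: effective lower R = 2.340 kΩ.
V_out = 4.15 × 2.340/(5.047 + 2.340) = 1.314 mV.

V_out ≈ 1.31 mV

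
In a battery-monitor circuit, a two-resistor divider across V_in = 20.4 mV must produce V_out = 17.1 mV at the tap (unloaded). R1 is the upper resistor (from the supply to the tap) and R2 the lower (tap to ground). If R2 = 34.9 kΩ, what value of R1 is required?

R1 ≈ 6.74 kΩ

The divider ratio is R2/(R1+R2) = 17.1/20.4 = 0.8382.
So R1 = R2 · (V_in/V_out − 1) = 34.9 × (20.4/17.1 − 1) = 34.9 × 0.1930 = 6.735 kΩ.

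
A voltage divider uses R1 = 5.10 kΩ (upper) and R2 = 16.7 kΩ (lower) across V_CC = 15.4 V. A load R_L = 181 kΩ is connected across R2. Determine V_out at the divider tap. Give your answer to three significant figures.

V_out ≈ 11.5 V

R2 ‖ R_L = (16.7 × 181)/(16.7 + 181) = 15.29 kΩ.
Then V_out = V_CC · R2'/(R1 + R2') = 15.4 × 15.29/20.39 = 11.55 V.
(Unloaded it would be 11.8 V; the load pulls it down.)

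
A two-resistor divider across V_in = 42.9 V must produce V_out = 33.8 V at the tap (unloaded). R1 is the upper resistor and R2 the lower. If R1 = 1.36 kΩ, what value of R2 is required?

Required fraction k = V_out/V_in = 0.7879.
So R2 = R1 · V_out/(V_in − V_out) = 1.36 × 33.8/(42.9 − 33.8) = 1.36 × 3.714 = 5.051 kΩ.

R2 ≈ 5.05 kΩ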